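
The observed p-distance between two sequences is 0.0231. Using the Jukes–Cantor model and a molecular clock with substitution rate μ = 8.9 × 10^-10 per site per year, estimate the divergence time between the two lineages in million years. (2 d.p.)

d = −(3/4) ln(1 − 4p/3) = −0.75 ln(1 − 0.0308) = −0.75 ln(0.9692)
  = −0.75 × (-0.031284) = 0.023463 substitutions/site.
Under a molecular clock d = 2μt, so t = d/(2μ) = 0.023463 / (2 × 8.9 × 10^-10) = 13.18 million years.

13.18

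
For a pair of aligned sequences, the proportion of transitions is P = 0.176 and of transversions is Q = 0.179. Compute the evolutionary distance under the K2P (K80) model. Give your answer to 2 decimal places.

0.49

Under the Kimura two-parameter model, d = −½ ln(1 − 2P − Q) − ¼ ln(1 − 2Q).
1 − 2P − Q = 0.469, giving −½ ln(0.469) = 0.378576.
1 − 2Q = 0.642, giving −¼ ln(0.642) = 0.110792.
d = 0.378576 + 0.110792 = 0.489368.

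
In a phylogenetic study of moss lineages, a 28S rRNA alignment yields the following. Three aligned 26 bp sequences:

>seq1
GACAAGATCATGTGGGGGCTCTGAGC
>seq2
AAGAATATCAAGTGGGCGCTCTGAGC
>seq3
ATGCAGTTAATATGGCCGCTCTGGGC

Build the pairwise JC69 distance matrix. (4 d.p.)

seq1–seq2: 5/26 sites differ → p ≈ 0.192308, d = −0.75 ln(1 − 0.256411) = 0.222200 ≈ 0.2222.
seq1–seq3: 10/26 sites differ → p ≈ 0.384615, d = −0.75 ln(1 − 0.51282) = 0.539341 ≈ 0.5393.
seq2–seq3: 9/26 sites differ → p ≈ 0.346154, d = −0.75 ln(1 − 0.461539) = 0.464280 ≈ 0.4643.

d(seq1,seq2) = 0.2222, d(seq1,seq3) = 0.5393, d(seq2,seq3) = 0.4643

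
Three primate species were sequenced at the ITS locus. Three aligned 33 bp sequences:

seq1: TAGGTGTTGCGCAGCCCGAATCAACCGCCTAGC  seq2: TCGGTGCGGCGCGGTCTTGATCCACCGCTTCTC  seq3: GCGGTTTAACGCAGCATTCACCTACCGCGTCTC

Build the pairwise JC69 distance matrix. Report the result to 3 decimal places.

seq1–seq2: 12/33 sites differ → p ≈ 0.363636, d = −0.75 ln(1 − 0.484848) = 0.497470 ≈ 0.497.
seq1–seq3: 14/33 sites differ → p ≈ 0.424242, d = −0.75 ln(1 − 0.565656) = 0.625439 ≈ 0.625.
seq2–seq3: 12/33 sites differ → p ≈ 0.363636, d = −0.75 ln(1 − 0.484848) = 0.497470 ≈ 0.497.

d(seq1,seq2) = 0.497, d(seq1,seq3) = 0.625, d(seq2,seq3) = 0.497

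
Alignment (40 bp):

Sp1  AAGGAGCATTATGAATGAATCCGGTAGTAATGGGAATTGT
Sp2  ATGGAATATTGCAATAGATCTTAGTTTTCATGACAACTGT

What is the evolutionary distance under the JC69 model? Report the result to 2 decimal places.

0.75

The sequences differ at 19 of 40 sites, so p = 19/40 = 0.475.
d = −(3/4) ln(1 − 4p/3) = −0.75 ln(1 − 0.633333) = −0.75 ln(0.366667)
  = −0.75 × (-1.003301) = 0.752476 substitutions/site.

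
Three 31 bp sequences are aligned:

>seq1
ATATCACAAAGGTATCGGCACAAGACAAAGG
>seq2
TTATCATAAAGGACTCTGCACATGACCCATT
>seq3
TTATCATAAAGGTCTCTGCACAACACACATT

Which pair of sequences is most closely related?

seq2 and seq3

seq1–seq2: 10/31 differ, p = 0.323, d = 0.422.
seq1–seq3: 8/31 differ, p = 0.258, d = 0.316.
seq2–seq3: 4/31 differ, p = 0.129, d = 0.142.
The smallest distance is between seq2 and seq3.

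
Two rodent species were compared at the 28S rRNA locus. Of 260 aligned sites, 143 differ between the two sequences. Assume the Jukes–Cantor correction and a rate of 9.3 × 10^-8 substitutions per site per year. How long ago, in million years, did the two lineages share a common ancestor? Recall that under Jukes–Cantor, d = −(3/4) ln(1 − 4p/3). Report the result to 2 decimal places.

5.33

p = 143/260 = 0.55.
d = −(3/4) ln(1 − 4p/3) = −0.75 ln(1 − 0.733333) = −0.75 ln(0.266667)
  = −0.75 × (-1.321755) = 0.991316 substitutions/site.
Under a molecular clock d = 2μt, so t = d/(2μ) = 0.991316 / (2 × 9.3 × 10^-8) = 5.33 million years.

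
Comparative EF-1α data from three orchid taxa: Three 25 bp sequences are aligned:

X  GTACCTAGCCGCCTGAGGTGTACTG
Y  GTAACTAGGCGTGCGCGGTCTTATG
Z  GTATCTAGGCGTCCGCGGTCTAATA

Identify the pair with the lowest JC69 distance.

Y and Z

X–Y: 9/25 differ, p = 0.360, d = 0.490.
X–Z: 8/25 differ, p = 0.320, d = 0.417.
Y–Z: 4/25 differ, p = 0.160, d = 0.180.
The smallest distance is between Y and Z.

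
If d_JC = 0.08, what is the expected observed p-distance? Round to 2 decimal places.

0.08

p = (3/4)(1 − e^(−4d/3)) = 0.75 × (1 − e^(-0.106667)) = 0.75 × (1 − 0.898825) = 0.075881.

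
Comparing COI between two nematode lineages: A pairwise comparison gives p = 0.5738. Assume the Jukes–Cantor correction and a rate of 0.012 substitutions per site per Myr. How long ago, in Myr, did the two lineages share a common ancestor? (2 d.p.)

d = −(3/4) ln(1 − 4p/3) = −0.75 ln(1 − 0.765067) = −0.75 ln(0.234933)
  = −0.75 × (-1.448455) = 1.086341 substitutions/site.
Under a molecular clock d = 2μt, so t = d/(2μ) = 1.086341 / (2 × 0.012) = 45.26 Myr.

45.26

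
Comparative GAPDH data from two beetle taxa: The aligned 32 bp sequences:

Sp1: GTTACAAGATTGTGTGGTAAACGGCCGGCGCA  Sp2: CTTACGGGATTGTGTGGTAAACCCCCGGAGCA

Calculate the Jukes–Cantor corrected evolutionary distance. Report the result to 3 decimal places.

The sequences differ at 6 of 32 sites (1, 6, 7, 23, 24, 29), so p = 6/32 = 0.1875.
d = −(3/4) ln(1 − 4p/3) = −0.75 ln(1 − 0.25) = −0.75 ln(0.75)
  = −0.75 × (-0.287682) = 0.215762 substitutions/site.

0.216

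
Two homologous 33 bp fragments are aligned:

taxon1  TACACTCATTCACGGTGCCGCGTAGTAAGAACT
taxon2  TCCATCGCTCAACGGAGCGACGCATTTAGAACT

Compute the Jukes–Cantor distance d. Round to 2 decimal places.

0.56

The sequences differ at 13 of 33 sites, so p = 13/33 ≈ 0.393939.
d = −(3/4) ln(1 − 4p/3) = −0.75 ln(1 − 0.525252) = −0.75 ln(0.474748)
  = −0.75 × (-0.744971) = 0.558728 substitutions/site.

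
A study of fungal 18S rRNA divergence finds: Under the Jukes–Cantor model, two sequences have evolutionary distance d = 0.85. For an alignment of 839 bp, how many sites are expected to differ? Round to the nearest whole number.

Invert JC69: p = (3/4)(1 − e^(−4d/3)) = 0.75 × (1 − e^(-1.133333)) = 0.75 × (1 − 0.321958) = 0.508532.
Expected differing sites = pL ≈ 0.508532 × 839 = 426.658348 ≈ 427.

427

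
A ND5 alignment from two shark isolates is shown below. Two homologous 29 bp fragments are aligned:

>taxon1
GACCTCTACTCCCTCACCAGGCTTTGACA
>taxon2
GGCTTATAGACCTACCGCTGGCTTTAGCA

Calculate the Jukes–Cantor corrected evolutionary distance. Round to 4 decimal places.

The sequences differ at 12 of 29 sites, so p = 12/29 ≈ 0.413793.
d = −(3/4) ln(1 − 4p/3) = −0.75 ln(1 − 0.551724) = −0.75 ln(0.448276)
  = −0.75 × (-0.802346) = 0.601760 substitutions/site.

0.6018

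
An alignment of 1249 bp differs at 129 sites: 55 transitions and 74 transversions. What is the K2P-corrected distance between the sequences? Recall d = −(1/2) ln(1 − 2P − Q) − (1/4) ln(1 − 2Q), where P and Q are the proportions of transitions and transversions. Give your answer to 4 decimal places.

P = 55/1249 ≈ 0.044035 and Q = 74/1249 ≈ 0.059247.
Under the Kimura two-parameter model, d = −½ ln(1 − 2P − Q) − ¼ ln(1 − 2Q).
1 − 2P − Q = 0.852683, giving −½ ln(0.852683) = 0.079684.
1 − 2Q = 0.881506, giving −¼ ln(0.881506) = 0.031531.
d = 0.079684 + 0.031531 = 0.111215.

0.1112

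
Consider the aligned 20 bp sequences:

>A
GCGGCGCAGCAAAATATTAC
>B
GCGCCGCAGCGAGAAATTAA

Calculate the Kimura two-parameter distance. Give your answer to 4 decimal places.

Of 20 sites, 2 differences are transitions and 3 are transversions, so P = 2/20 = 0.1 and Q = 3/20 = 0.15.
Under the Kimura two-parameter model, d = −½ ln(1 − 2P − Q) − ¼ ln(1 − 2Q).
1 − 2P − Q = 0.65, giving −½ ln(0.65) = 0.215391.
1 − 2Q = 0.7, giving −¼ ln(0.7) = 0.089169.
d = 0.215391 + 0.089169 = 0.304560.

0.3046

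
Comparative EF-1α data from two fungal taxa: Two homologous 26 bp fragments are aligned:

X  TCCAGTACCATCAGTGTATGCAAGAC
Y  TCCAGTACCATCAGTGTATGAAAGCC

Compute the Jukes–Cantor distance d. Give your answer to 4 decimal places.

The sequences differ at 2 of 26 sites (21, 25), so p = 2/26 ≈ 0.076923.
d = −(3/4) ln(1 − 4p/3) = −0.75 ln(1 − 0.102564) = −0.75 ln(0.897436)
  = −0.75 × (-0.108213) = 0.081160 substitutions/site.

0.0812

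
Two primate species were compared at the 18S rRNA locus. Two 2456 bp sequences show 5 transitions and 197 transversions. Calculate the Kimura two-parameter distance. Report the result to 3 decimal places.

0.088

P = 5/2456 ≈ 0.002036 and Q = 197/2456 ≈ 0.080212.
Under the Kimura two-parameter model, d = −½ ln(1 − 2P − Q) − ¼ ln(1 − 2Q).
1 − 2P − Q = 0.915716, giving −½ ln(0.915716) = 0.044025.
1 − 2Q = 0.839576, giving −¼ ln(0.839576) = 0.043715.
d = 0.044025 + 0.043715 = 0.087740.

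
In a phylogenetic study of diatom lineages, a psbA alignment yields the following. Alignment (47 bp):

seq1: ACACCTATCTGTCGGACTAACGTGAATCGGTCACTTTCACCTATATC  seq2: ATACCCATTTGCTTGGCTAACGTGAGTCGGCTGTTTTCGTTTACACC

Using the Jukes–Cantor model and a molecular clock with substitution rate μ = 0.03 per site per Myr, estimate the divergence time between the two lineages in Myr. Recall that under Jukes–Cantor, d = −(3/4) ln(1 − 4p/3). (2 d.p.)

8.23

The sequences differ at 17 of 47 sites, so p = 17/47 ≈ 0.361702.
d = −(3/4) ln(1 − 4p/3) = −0.75 ln(1 − 0.482269) = −0.75 ln(0.517731)
  = −0.75 × (-0.658299) = 0.493724 substitutions/site.
Under a molecular clock d = 2μt, so t = d/(2μ) = 0.493724 / (2 × 0.03) = 8.23 Myr.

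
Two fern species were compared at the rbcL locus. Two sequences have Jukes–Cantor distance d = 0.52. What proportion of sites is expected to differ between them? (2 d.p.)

0.38

p = (3/4)(1 − e^(−4d/3)) = 0.75 × (1 − e^(-0.693333)) = 0.75 × (1 − 0.499907) = 0.375070.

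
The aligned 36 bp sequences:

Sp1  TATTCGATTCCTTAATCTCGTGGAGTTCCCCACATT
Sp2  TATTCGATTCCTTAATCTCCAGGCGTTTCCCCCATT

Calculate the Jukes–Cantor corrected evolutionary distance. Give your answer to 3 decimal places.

0.154

The sequences differ at 5 of 36 sites (20, 21, 24, 28, 32), so p = 5/36 ≈ 0.138889.
d = −(3/4) ln(1 − 4p/3) = −0.75 ln(1 − 0.185185) = −0.75 ln(0.814815)
  = −0.75 × (-0.204794) = 0.153596 substitutions/site.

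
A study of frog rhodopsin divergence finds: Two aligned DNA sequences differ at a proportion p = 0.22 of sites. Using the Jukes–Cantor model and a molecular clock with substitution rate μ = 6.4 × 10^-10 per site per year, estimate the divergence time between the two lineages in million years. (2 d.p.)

d = −(3/4) ln(1 − 4p/3) = −0.75 ln(1 − 0.293333) = −0.75 ln(0.706667)
  = −0.75 × (-0.347196) = 0.260397 substitutions/site.
Under a molecular clock d = 2μt, so t = d/(2μ) = 0.260397 / (2 × 6.4 × 10^-10) = 203.44 million years.

203.44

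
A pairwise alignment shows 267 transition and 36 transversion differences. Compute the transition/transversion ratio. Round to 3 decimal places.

R = 267/36 = 7.416666… ≈ 7.417 (to 3 d.p.).

7.417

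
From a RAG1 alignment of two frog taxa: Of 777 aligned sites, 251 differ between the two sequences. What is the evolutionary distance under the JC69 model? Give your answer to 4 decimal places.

p = 251/777 ≈ 0.323037.
d = −(3/4) ln(1 − 4p/3) = −0.75 ln(1 − 0.430716) = −0.75 ln(0.569284)
  = −0.75 × (-0.563376) = 0.422532 substitutions/site.

0.4225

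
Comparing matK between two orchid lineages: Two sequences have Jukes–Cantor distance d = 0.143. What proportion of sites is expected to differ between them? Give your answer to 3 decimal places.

p = (3/4)(1 − e^(−4d/3)) = 0.75 × (1 − e^(-0.190667)) = 0.75 × (1 − 0.826408) = 0.130194.

0.130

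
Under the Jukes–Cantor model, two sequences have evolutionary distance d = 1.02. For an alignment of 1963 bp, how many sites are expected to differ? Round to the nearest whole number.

Invert JC69: p = (3/4)(1 − e^(−4d/3)) = 0.75 × (1 − e^(-1.36)) = 0.75 × (1 − 0.256661) = 0.557504.
Expected differing sites = pL ≈ 0.557504 × 1963 = 1094.380352 ≈ 1094.

1094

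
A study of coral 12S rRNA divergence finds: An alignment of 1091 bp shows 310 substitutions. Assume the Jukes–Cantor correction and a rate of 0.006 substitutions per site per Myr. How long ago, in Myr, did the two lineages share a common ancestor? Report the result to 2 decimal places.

29.76

p = 310/1091 ≈ 0.284143.
d = −(3/4) ln(1 − 4p/3) = −0.75 ln(1 − 0.378857) = −0.75 ln(0.621143)
  = −0.75 × (-0.476194) = 0.357146 substitutions/site.
Under a molecular clock d = 2μt, so t = d/(2μ) = 0.357146 / (2 × 0.006) = 29.76 Myr.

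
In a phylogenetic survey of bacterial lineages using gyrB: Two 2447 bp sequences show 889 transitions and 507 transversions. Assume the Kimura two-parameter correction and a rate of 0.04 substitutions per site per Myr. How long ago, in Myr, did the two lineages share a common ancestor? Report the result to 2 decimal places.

P = 889/2447 ≈ 0.363302 and Q = 507/2447 ≈ 0.207192.
Under the Kimura two-parameter model, d = −½ ln(1 − 2P − Q) − ¼ ln(1 − 2Q).
1 − 2P − Q = 0.066204, giving −½ ln(0.066204) = 1.357507.
1 − 2Q = 0.585616, giving −¼ ln(0.585616) = 0.133773.
d = 1.357507 + 0.133773 = 1.491280.
Under a molecular clock d = 2μt, so t = d/(2μ) = 1.491280 / (2 × 0.04) = 18.64 Myr.

18.64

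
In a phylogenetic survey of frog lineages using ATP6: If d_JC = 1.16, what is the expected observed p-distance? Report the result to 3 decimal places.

0.590

p = (3/4)(1 − e^(−4d/3)) = 0.75 × (1 − e^(-1.546667)) = 0.75 × (1 − 0.212957) = 0.590282.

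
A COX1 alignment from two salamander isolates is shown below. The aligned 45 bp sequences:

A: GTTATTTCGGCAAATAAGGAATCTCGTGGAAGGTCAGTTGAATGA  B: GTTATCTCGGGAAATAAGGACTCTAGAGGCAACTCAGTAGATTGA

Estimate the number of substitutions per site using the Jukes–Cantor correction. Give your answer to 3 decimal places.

0.264

The sequences differ at 10 of 45 sites (6, 11, 21, 25, 27, 30, 32, 33, 39, 42), so p = 10/45 ≈ 0.222222.
d = −(3/4) ln(1 − 4p/3) = −0.75 ln(1 − 0.296296) = −0.75 ln(0.703704)
  = −0.75 × (-0.351397) = 0.263548 substitutions/site.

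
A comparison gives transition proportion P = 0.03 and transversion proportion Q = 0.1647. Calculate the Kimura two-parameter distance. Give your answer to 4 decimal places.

0.2271

Under the Kimura two-parameter model, d = −½ ln(1 − 2P − Q) − ¼ ln(1 − 2Q).
1 − 2P − Q = 0.7753, giving −½ ln(0.7753) = 0.127253.
1 − 2Q = 0.6706, giving −¼ ln(0.6706) = 0.099896.
d = 0.127253 + 0.099896 = 0.227149.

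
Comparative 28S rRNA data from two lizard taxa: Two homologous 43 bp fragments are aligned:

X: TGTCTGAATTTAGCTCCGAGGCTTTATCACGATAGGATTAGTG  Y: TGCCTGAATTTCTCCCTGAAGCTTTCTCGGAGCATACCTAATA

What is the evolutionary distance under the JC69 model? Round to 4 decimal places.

0.6126

The sequences differ at 18 of 43 sites, so p = 18/43 ≈ 0.418605.
d = −(3/4) ln(1 − 4p/3) = −0.75 ln(1 − 0.55814) = −0.75 ln(0.44186)
  = −0.75 × (-0.816762) = 0.612572 substitutions/site.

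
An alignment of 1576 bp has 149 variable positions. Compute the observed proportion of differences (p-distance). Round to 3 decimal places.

0.095

p = 149/1576 = 0.094543… ≈ 0.095 (to 3 d.p.).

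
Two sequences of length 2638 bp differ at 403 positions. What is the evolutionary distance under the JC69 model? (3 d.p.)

p = 403/2638 ≈ 0.152767.
d = −(3/4) ln(1 − 4p/3) = −0.75 ln(1 − 0.203689) = −0.75 ln(0.796311)
  = −0.75 × (-0.227765) = 0.170824 substitutions/site.

0.171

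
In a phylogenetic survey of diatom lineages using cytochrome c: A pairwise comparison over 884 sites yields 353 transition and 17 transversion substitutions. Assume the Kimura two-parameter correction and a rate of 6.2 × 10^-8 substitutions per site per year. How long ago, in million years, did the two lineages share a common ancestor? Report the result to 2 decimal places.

P = 353/884 ≈ 0.399321 and Q = 17/884 ≈ 0.019231.
Under the Kimura two-parameter model, d = −½ ln(1 − 2P − Q) − ¼ ln(1 − 2Q).
1 − 2P − Q = 0.182127, giving −½ ln(0.182127) = 0.851526.
1 − 2Q = 0.961538, giving −¼ ln(0.961538) = 0.009805.
d = 0.851526 + 0.009805 = 0.861331.
Under a molecular clock d = 2μt, so t = d/(2μ) = 0.861331 / (2 × 6.2 × 10^-8) = 6.95 million years.

6.95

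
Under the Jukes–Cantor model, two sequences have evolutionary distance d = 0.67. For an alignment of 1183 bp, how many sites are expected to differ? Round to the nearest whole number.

524

Invert JC69: p = (3/4)(1 − e^(−4d/3)) = 0.75 × (1 − e^(-0.893333)) = 0.75 × (1 − 0.409289) = 0.443033.
Expected differing sites = pL ≈ 0.443033 × 1183 = 524.108039 ≈ 524.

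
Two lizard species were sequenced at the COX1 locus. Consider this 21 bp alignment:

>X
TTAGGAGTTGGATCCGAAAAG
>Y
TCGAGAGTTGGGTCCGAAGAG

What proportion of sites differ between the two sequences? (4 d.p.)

The sequences differ at 5 of 21 positions (sites 2, 3, 4, 12, 19).
p = 5/21 = 0.238095… ≈ 0.2381 (to 4 d.p.).

0.2381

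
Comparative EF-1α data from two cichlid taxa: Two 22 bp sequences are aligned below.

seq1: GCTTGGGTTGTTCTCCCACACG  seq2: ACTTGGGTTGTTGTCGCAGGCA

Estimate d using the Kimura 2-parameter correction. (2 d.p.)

Of 22 sites, 3 differences are transitions and 3 are transversions, so P = 3/22 ≈ 0.136364 and Q = 3/22 ≈ 0.136364.
Under the Kimura two-parameter model, d = −½ ln(1 − 2P − Q) − ¼ ln(1 − 2Q).
1 − 2P − Q = 0.590908, giving −½ ln(0.590908) = 0.263047.
1 − 2Q = 0.727272, giving −¼ ln(0.727272) = 0.079614.
d = 0.263047 + 0.079614 = 0.342661.

0.34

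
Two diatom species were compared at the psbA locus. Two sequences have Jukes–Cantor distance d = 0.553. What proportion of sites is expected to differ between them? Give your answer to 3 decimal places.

p = (3/4)(1 − e^(−4d/3)) = 0.75 × (1 − e^(-0.737333)) = 0.75 × (1 − 0.478388) = 0.391209.

0.391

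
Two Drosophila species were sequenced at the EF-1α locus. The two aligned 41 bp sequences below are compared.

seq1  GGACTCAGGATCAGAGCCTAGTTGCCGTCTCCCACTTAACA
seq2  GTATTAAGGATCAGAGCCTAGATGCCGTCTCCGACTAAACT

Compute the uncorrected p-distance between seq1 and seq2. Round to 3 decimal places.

The sequences differ at 7 of 41 positions (sites 2, 4, 6, 22, 33, 37, 41).
p = 7/41 = 0.170731… ≈ 0.171 (to 3 d.p.).

0.171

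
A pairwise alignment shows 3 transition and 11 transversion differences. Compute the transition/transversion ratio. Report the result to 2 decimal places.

0.27

R = 3/11 = 0.272727… ≈ 0.27 (to 2 d.p.).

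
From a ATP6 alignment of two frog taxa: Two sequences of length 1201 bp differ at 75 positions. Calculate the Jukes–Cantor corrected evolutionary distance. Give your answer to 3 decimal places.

p = 75/1201 ≈ 0.062448.
d = −(3/4) ln(1 − 4p/3) = −0.75 ln(1 − 0.083264) = −0.75 ln(0.916736)
  = −0.75 × (-0.086936) = 0.065202 substitutions/site.

0.065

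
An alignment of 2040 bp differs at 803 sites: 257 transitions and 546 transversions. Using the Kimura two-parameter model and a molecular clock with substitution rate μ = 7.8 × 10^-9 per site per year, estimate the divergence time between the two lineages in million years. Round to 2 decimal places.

35.78

P = 257/2040 ≈ 0.12598 and Q = 546/2040 ≈ 0.267647.
Under the Kimura two-parameter model, d = −½ ln(1 − 2P − Q) − ¼ ln(1 − 2Q).
1 − 2P − Q = 0.480393, giving −½ ln(0.480393) = 0.366575.
1 − 2Q = 0.464706, giving −¼ ln(0.464706) = 0.191588.
d = 0.366575 + 0.191588 = 0.558163.
Under a molecular clock d = 2μt, so t = d/(2μ) = 0.558163 / (2 × 7.8 × 10^-9) = 35.78 million years.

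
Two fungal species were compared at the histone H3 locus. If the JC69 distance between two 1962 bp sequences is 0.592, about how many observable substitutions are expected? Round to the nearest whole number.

803

Invert JC69: p = (3/4)(1 − e^(−4d/3)) = 0.75 × (1 − e^(-0.789333)) = 0.75 × (1 − 0.454148) = 0.409389.
Expected differing sites = pL ≈ 0.409389 × 1962 = 803.221218 ≈ 803.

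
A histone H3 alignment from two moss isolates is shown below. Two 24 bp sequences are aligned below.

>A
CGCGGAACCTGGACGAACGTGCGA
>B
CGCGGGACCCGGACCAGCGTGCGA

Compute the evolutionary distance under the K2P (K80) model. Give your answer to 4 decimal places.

0.1942

Of 24 sites, 3 differences are transitions and 1 are transversions, so P = 3/24 = 0.125 and Q = 1/24 ≈ 0.041667.
Under the Kimura two-parameter model, d = −½ ln(1 − 2P − Q) − ¼ ln(1 − 2Q).
1 − 2P − Q = 0.708333, giving −½ ln(0.708333) = 0.172420.
1 − 2Q = 0.916666, giving −¼ ln(0.916666) = 0.021753.
d = 0.172420 + 0.021753 = 0.194173.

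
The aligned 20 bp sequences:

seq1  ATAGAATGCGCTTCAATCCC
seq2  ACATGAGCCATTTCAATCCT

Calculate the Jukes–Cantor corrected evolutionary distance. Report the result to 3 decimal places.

The sequences differ at 8 of 20 sites (2, 4, 5, 7, 8, 10, 11, 20), so p = 8/20 = 0.4.
d = −(3/4) ln(1 − 4p/3) = −0.75 ln(1 − 0.533333) = −0.75 ln(0.466667)
  = −0.75 × (-0.762139) = 0.571604 substitutions/site.

0.572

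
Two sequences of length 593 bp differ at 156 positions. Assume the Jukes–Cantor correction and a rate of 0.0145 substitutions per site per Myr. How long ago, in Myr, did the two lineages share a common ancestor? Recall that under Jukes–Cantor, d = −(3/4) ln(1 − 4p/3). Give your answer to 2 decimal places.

p = 156/593 ≈ 0.263069.
d = −(3/4) ln(1 − 4p/3) = −0.75 ln(1 − 0.350759) = −0.75 ln(0.649241)
  = −0.75 × (-0.431951) = 0.323963 substitutions/site.
Under a molecular clock d = 2μt, so t = d/(2μ) = 0.323963 / (2 × 0.0145) = 11.17 Myr.

11.17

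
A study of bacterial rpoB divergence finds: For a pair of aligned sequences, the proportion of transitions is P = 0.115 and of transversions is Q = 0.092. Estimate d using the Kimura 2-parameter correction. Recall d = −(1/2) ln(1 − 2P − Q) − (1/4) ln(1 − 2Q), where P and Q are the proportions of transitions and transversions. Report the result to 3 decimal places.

Under the Kimura two-parameter model, d = −½ ln(1 − 2P − Q) − ¼ ln(1 − 2Q).
1 − 2P − Q = 0.678, giving −½ ln(0.678) = 0.194304.
1 − 2Q = 0.816, giving −¼ ln(0.816) = 0.050835.
d = 0.194304 + 0.050835 = 0.245139.

0.245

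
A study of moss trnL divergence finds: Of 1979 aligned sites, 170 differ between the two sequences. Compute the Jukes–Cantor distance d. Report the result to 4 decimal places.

0.0912

p = 170/1979 ≈ 0.085902.
d = −(3/4) ln(1 − 4p/3) = −0.75 ln(1 − 0.114536) = −0.75 ln(0.885464)
  = −0.75 × (-0.121643) = 0.091232 substitutions/site.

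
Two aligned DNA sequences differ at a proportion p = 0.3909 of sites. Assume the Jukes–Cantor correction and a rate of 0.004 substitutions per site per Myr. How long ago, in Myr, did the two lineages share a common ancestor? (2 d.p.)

d = −(3/4) ln(1 − 4p/3) = −0.75 ln(1 − 0.5212) = −0.75 ln(0.4788)
  = −0.75 × (-0.736472) = 0.552354 substitutions/site.
Under a molecular clock d = 2μt, so t = d/(2μ) = 0.552354 / (2 × 0.004) = 69.04 Myr.

69.04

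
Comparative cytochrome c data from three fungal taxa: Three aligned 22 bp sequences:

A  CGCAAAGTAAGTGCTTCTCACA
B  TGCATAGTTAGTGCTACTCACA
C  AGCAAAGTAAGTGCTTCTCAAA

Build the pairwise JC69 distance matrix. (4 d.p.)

A–B: 4/22 sites differ → p ≈ 0.181818, d = −0.75 ln(1 − 0.242424) = 0.208224 ≈ 0.2082.
A–C: 2/22 sites differ → p ≈ 0.090909, d = −0.75 ln(1 − 0.121212) = 0.096909 ≈ 0.0969.
B–C: 5/22 sites differ → p ≈ 0.227273, d = −0.75 ln(1 − 0.303031) = 0.270761 ≈ 0.2708.

d(A,B) = 0.2082, d(A,C) = 0.0969, d(B,C) = 0.2708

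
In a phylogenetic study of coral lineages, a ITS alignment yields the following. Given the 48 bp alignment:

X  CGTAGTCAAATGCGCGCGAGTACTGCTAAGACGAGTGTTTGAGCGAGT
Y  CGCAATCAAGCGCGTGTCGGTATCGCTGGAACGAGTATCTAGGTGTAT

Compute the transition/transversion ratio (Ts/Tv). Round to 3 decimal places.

9.000

Transitions are A↔G and C↔T; transversions are all other mismatches.
Transitions: 18. Transversions: 2.
R = 18/2 = 9.000.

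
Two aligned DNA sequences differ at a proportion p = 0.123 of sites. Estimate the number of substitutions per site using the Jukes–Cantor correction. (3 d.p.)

d = −(3/4) ln(1 − 4p/3) = −0.75 ln(1 − 0.164) = −0.75 ln(0.836)
  = −0.75 × (-0.179127) = 0.134345 substitutions/site.

0.134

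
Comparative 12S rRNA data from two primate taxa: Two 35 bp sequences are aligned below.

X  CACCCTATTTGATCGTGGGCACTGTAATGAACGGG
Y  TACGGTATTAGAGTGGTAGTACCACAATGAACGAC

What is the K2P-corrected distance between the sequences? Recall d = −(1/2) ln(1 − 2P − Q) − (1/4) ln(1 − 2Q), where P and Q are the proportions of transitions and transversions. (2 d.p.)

0.66

Of 35 sites, 8 differences are transitions and 7 are transversions, so P = 8/35 ≈ 0.228571 and Q = 7/35 = 0.2.
Under the Kimura two-parameter model, d = −½ ln(1 − 2P − Q) − ¼ ln(1 − 2Q).
1 − 2P − Q = 0.342858, giving −½ ln(0.342858) = 0.535219.
1 − 2Q = 0.6, giving −¼ ln(0.6) = 0.127706.
d = 0.535219 + 0.127706 = 0.662925.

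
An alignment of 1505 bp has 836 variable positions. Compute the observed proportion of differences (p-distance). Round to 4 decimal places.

p = 836/1505 = 0.555481… ≈ 0.5555 (to 4 d.p.).

0.5555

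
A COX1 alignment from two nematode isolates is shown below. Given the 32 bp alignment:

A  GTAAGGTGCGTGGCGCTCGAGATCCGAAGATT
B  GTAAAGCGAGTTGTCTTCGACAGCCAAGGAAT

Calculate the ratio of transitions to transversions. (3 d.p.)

1.000

Transitions are A↔G and C↔T; transversions are all other mismatches.
Transitions: 6. Transversions: 6.
R = 6/6 = 1.000.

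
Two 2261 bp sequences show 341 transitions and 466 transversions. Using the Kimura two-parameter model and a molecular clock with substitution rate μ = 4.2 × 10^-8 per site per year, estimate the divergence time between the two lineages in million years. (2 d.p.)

P = 341/2261 ≈ 0.150818 and Q = 466/2261 ≈ 0.206103.
Under the Kimura two-parameter model, d = −½ ln(1 − 2P − Q) − ¼ ln(1 − 2Q).
1 − 2P − Q = 0.492261, giving −½ ln(0.492261) = 0.354373.
1 − 2Q = 0.587794, giving −¼ ln(0.587794) = 0.132845.
d = 0.354373 + 0.132845 = 0.487218.
Under a molecular clock d = 2μt, so t = d/(2μ) = 0.487218 / (2 × 4.2 × 10^-8) = 5.80 million years.

5.80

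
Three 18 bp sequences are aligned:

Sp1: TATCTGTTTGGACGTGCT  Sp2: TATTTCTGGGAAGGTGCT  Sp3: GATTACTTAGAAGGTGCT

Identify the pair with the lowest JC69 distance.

Sp2 and Sp3

Sp1–Sp2: 6/18 differ, p = 0.333, d = 0.441.
Sp1–Sp3: 7/18 differ, p = 0.389, d = 0.548.
Sp2–Sp3: 4/18 differ, p = 0.222, d = 0.264.
The smallest distance is between Sp2 and Sp3.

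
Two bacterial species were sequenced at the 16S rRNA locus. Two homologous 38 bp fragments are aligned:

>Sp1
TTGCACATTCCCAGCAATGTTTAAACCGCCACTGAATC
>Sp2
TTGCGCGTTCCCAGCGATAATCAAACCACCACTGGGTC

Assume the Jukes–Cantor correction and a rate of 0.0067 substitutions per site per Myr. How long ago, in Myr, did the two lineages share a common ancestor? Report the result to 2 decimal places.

The sequences differ at 9 of 38 sites (5, 7, 16, 19, 20, 22, 28, 35, 36), so p = 9/38 ≈ 0.236842.
d = −(3/4) ln(1 − 4p/3) = −0.75 ln(1 − 0.315789) = −0.75 ln(0.684211)
  = −0.75 × (-0.379489) = 0.284617 substitutions/site.
Under a molecular clock d = 2μt, so t = d/(2μ) = 0.284617 / (2 × 0.0067) = 21.24 Myr.

21.24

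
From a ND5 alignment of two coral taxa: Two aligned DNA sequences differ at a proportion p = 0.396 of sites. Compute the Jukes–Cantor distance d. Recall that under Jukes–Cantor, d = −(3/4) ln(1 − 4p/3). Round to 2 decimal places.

d = −(3/4) ln(1 − 4p/3) = −0.75 ln(1 − 0.528) = −0.75 ln(0.472)
  = −0.75 × (-0.750776) = 0.563082 substitutions/site.

0.56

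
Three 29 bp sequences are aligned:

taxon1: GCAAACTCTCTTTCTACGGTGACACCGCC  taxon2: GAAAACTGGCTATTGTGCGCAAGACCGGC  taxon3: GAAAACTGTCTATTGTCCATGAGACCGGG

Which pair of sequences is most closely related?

taxon2 and taxon3

taxon1–taxon2: 13/29 differ, p = 0.448, d = 0.683.
taxon1–taxon3: 11/29 differ, p = 0.379, d = 0.529.
taxon2–taxon3: 6/29 differ, p = 0.207, d = 0.242.
The smallest distance is between taxon2 and taxon3.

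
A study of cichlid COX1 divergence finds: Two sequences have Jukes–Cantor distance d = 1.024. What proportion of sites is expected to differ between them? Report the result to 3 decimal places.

0.559

p = (3/4)(1 − e^(−4d/3)) = 0.75 × (1 − e^(-1.365333)) = 0.75 × (1 − 0.255296) = 0.558528.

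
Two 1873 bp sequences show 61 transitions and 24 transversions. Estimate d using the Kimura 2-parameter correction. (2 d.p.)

P = 61/1873 ≈ 0.032568 and Q = 24/1873 ≈ 0.012814.
Under the Kimura two-parameter model, d = −½ ln(1 − 2P − Q) − ¼ ln(1 − 2Q).
1 − 2P − Q = 0.92205, giving −½ ln(0.92205) = 0.040578.
1 − 2Q = 0.974372, giving −¼ ln(0.974372) = 0.006491.
d = 0.040578 + 0.006491 = 0.047069.

0.05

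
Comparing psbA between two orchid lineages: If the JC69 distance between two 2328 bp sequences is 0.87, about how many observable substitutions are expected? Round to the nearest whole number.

Invert JC69: p = (3/4)(1 − e^(−4d/3)) = 0.75 × (1 − e^(-1.16)) = 0.75 × (1 − 0.313486) = 0.514886.
Expected differing sites = pL ≈ 0.514886 × 2328 = 1198.654608 ≈ 1199.

1199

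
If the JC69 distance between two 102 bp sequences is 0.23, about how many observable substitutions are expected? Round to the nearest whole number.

Invert JC69: p = (3/4)(1 − e^(−4d/3)) = 0.75 × (1 − e^(-0.306667)) = 0.75 × (1 − 0.735896) = 0.198078.
Expected differing sites = pL ≈ 0.198078 × 102 = 20.203956 ≈ 20.

20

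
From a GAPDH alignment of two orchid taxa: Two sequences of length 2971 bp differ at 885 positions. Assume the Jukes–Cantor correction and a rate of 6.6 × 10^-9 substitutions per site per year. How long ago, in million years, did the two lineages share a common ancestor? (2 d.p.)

p = 885/2971 ≈ 0.29788.
d = −(3/4) ln(1 − 4p/3) = −0.75 ln(1 − 0.397173) = −0.75 ln(0.602827)
  = −0.75 × (-0.506125) = 0.379594 substitutions/site.
Under a molecular clock d = 2μt, so t = d/(2μ) = 0.379594 / (2 × 6.6 × 10^-9) = 28.76 million years.

28.76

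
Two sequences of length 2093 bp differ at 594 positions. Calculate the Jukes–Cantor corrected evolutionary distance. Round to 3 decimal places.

p = 594/2093 ≈ 0.283803.
d = −(3/4) ln(1 − 4p/3) = −0.75 ln(1 − 0.378404) = −0.75 ln(0.621596)
  = −0.75 × (-0.475465) = 0.356599 substitutions/site.

0.357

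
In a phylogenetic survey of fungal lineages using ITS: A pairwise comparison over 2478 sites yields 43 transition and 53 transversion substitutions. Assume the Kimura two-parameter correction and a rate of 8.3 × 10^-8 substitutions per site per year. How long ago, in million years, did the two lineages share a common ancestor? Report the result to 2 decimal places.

P = 43/2478 ≈ 0.017353 and Q = 53/2478 ≈ 0.021388.
Under the Kimura two-parameter model, d = −½ ln(1 − 2P − Q) − ¼ ln(1 − 2Q).
1 − 2P − Q = 0.943906, giving −½ ln(0.943906) = 0.028864.
1 − 2Q = 0.957224, giving −¼ ln(0.957224) = 0.010929.
d = 0.028864 + 0.010929 = 0.039793.
Under a molecular clock d = 2μt, so t = d/(2μ) = 0.039793 / (2 × 8.3 × 10^-8) = 0.24 million years.

0.24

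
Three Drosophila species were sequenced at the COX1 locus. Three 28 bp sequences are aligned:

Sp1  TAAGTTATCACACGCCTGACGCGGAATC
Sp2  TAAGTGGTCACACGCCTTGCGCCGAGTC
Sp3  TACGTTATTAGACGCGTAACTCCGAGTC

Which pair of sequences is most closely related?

Sp1 and Sp2

Sp1–Sp2: 6/28 differ, p = 0.214, d = 0.252.
Sp1–Sp3: 8/28 differ, p = 0.286, d = 0.360.
Sp2–Sp3: 9/28 differ, p = 0.321, d = 0.420.
The smallest distance is between Sp1 and Sp2.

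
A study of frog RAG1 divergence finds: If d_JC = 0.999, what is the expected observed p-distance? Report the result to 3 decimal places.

0.552

p = (3/4)(1 − e^(−4d/3)) = 0.75 × (1 − e^(-1.332)) = 0.75 × (1 − 0.263949) = 0.552038.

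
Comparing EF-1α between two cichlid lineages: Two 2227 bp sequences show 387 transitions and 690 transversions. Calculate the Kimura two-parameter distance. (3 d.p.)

P = 387/2227 ≈ 0.173776 and Q = 690/2227 ≈ 0.309834.
Under the Kimura two-parameter model, d = −½ ln(1 − 2P − Q) − ¼ ln(1 − 2Q).
1 − 2P − Q = 0.342614, giving −½ ln(0.342614) = 0.535575.
1 − 2Q = 0.380332, giving −¼ ln(0.380332) = 0.241678.
d = 0.535575 + 0.241678 = 0.777253.

0.777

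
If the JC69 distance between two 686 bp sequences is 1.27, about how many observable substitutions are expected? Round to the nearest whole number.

420

Invert JC69: p = (3/4)(1 − e^(−4d/3)) = 0.75 × (1 − e^(-1.693333)) = 0.75 × (1 − 0.183906) = 0.612071.
Expected differing sites = pL ≈ 0.612071 × 686 = 419.880706 ≈ 420.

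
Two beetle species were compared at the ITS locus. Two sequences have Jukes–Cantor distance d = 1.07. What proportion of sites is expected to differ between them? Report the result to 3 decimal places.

p = (3/4)(1 − e^(−4d/3)) = 0.75 × (1 − e^(-1.426667)) = 0.75 × (1 − 0.240108) = 0.569919.

0.570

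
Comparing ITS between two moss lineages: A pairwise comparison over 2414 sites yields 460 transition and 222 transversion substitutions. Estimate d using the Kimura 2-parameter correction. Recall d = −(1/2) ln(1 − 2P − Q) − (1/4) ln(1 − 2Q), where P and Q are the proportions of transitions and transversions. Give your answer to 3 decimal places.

P = 460/2414 ≈ 0.190555 and Q = 222/2414 ≈ 0.091964.
Under the Kimura two-parameter model, d = −½ ln(1 − 2P − Q) − ¼ ln(1 − 2Q).
1 − 2P − Q = 0.526926, giving −½ ln(0.526926) = 0.320348.
1 − 2Q = 0.816072, giving −¼ ln(0.816072) = 0.050813.
d = 0.320348 + 0.050813 = 0.371161.

0.371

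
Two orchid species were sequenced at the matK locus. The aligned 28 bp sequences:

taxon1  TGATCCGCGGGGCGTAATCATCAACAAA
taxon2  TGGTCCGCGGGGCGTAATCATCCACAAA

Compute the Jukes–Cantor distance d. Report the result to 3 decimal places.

0.075

The sequences differ at 2 of 28 sites (3, 23), so p = 2/28 ≈ 0.071429.
d = −(3/4) ln(1 − 4p/3) = −0.75 ln(1 − 0.095239) = −0.75 ln(0.904761)
  = −0.75 × (-0.100084) = 0.075063 substitutions/site.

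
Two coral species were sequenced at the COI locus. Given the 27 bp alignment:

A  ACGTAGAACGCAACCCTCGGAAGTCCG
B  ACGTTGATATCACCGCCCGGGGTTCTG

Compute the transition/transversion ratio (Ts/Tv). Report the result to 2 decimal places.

Transitions are A↔G and C↔T; transversions are all other mismatches.
Transitions: 4. Transversions: 7.
R = 4/7 = 0.571428… ≈ 0.57 (to 2 d.p.).

0.57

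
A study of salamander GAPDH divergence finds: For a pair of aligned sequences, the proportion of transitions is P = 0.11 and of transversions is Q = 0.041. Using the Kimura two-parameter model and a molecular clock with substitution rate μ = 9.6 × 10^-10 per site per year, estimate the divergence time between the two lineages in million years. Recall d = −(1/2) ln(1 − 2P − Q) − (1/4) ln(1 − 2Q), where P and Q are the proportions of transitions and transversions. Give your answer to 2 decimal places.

Under the Kimura two-parameter model, d = −½ ln(1 − 2P − Q) − ¼ ln(1 − 2Q).
1 − 2P − Q = 0.739, giving −½ ln(0.739) = 0.151229.
1 − 2Q = 0.918, giving −¼ ln(0.918) = 0.021389.
d = 0.151229 + 0.021389 = 0.172618.
Under a molecular clock d = 2μt, so t = d/(2μ) = 0.172618 / (2 × 9.6 × 10^-10) = 89.91 million years.

89.91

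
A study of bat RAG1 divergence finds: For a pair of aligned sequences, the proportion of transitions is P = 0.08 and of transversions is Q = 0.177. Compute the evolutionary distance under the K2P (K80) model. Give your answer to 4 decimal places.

0.3147

Under the Kimura two-parameter model, d = −½ ln(1 − 2P − Q) − ¼ ln(1 − 2Q).
1 − 2P − Q = 0.663, giving −½ ln(0.663) = 0.205490.
1 − 2Q = 0.646, giving −¼ ln(0.646) = 0.109239.
d = 0.205490 + 0.109239 = 0.314729.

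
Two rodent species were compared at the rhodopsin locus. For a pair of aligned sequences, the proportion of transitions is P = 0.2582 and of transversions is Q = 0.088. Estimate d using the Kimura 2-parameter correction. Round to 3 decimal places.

Under the Kimura two-parameter model, d = −½ ln(1 − 2P − Q) − ¼ ln(1 − 2Q).
1 − 2P − Q = 0.3956, giving −½ ln(0.3956) = 0.463676.
1 − 2Q = 0.824, giving −¼ ln(0.824) = 0.048396.
d = 0.463676 + 0.048396 = 0.512072.

0.512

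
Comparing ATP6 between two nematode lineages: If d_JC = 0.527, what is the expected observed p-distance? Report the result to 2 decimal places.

0.38

p = (3/4)(1 − e^(−4d/3)) = 0.75 × (1 − e^(-0.702667)) = 0.75 × (1 − 0.495263) = 0.378553.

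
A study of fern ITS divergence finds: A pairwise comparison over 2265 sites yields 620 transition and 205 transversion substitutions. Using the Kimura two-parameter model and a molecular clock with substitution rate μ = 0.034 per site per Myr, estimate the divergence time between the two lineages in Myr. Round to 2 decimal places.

8.20

P = 620/2265 ≈ 0.273731 and Q = 205/2265 ≈ 0.090508.
Under the Kimura two-parameter model, d = −½ ln(1 − 2P − Q) − ¼ ln(1 − 2Q).
1 − 2P − Q = 0.36203, giving −½ ln(0.36203) = 0.508014.
1 − 2Q = 0.818984, giving −¼ ln(0.818984) = 0.049923.
d = 0.508014 + 0.049923 = 0.557937.
Under a molecular clock d = 2μt, so t = d/(2μ) = 0.557937 / (2 × 0.034) = 8.20 Myr.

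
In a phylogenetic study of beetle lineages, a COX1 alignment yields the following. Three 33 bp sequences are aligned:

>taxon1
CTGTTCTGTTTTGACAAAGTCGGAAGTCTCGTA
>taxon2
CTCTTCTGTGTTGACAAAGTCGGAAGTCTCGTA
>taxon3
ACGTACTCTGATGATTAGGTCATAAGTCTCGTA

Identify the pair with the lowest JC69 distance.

taxon1 and taxon2

taxon1–taxon2: 2/33 differ, p = 0.061, d = 0.063.
taxon1–taxon3: 11/33 differ, p = 0.333, d = 0.441.
taxon2–taxon3: 11/33 differ, p = 0.333, d = 0.441.
The smallest distance is between taxon1 and taxon2.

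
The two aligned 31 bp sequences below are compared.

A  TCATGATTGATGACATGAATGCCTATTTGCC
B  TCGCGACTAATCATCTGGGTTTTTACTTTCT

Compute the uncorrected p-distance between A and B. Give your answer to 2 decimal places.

The sequences differ at 15 of 31 positions.
p = 15/31 = 0.483870… ≈ 0.48 (to 2 d.p.).

0.48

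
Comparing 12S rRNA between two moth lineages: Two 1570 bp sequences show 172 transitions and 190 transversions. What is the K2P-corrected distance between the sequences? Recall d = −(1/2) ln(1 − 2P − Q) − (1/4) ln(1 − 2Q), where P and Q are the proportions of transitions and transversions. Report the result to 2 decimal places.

P = 172/1570 ≈ 0.109554 and Q = 190/1570 ≈ 0.121019.
Under the Kimura two-parameter model, d = −½ ln(1 − 2P − Q) − ¼ ln(1 − 2Q).
1 − 2P − Q = 0.659873, giving −½ ln(0.659873) = 0.207854.
1 − 2Q = 0.757962, giving −¼ ln(0.757962) = 0.069281.
d = 0.207854 + 0.069281 = 0.277135.

0.28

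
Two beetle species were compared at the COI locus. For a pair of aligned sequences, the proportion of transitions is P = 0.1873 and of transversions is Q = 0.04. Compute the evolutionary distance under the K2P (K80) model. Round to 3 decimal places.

Under the Kimura two-parameter model, d = −½ ln(1 − 2P − Q) − ¼ ln(1 − 2Q).
1 − 2P − Q = 0.5854, giving −½ ln(0.5854) = 0.267730.
1 − 2Q = 0.92, giving −¼ ln(0.92) = 0.020845.
d = 0.267730 + 0.020845 = 0.288575.

0.289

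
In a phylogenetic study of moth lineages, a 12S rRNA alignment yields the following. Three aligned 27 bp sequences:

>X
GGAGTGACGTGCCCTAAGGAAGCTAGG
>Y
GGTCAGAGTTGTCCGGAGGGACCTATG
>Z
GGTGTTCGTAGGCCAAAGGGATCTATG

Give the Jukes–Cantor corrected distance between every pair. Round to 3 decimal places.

d(X,Y) = 0.588, d(X,Z) = 0.588, d(Y,Z) = 0.441

X–Y: 11/27 sites differ → p ≈ 0.407407, d = −0.75 ln(1 − 0.543209) = 0.587647 ≈ 0.588.
X–Z: 11/27 sites differ → p ≈ 0.407407, d = −0.75 ln(1 − 0.543209) = 0.587647 ≈ 0.588.
Y–Z: 9/27 sites differ → p ≈ 0.333333, d = −0.75 ln(1 − 0.444444) = 0.440839 ≈ 0.441.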